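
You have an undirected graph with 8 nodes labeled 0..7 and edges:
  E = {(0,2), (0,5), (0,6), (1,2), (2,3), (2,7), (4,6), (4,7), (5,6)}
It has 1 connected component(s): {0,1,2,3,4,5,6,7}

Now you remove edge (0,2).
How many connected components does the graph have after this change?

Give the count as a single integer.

Initial component count: 1
Remove (0,2): not a bridge. Count unchanged: 1.
  After removal, components: {0,1,2,3,4,5,6,7}
New component count: 1

Answer: 1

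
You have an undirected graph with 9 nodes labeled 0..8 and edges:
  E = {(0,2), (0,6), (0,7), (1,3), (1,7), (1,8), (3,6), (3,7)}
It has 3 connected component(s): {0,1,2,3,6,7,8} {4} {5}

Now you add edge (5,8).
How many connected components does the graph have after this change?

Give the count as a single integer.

Answer: 2

Derivation:
Initial component count: 3
Add (5,8): merges two components. Count decreases: 3 -> 2.
New component count: 2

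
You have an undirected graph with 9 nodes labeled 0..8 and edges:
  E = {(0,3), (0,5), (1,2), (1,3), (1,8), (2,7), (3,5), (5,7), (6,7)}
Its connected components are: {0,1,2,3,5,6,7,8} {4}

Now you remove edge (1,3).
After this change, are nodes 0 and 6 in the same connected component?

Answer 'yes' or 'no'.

Initial components: {0,1,2,3,5,6,7,8} {4}
Removing edge (1,3): not a bridge — component count unchanged at 2.
New components: {0,1,2,3,5,6,7,8} {4}
Are 0 and 6 in the same component? yes

Answer: yes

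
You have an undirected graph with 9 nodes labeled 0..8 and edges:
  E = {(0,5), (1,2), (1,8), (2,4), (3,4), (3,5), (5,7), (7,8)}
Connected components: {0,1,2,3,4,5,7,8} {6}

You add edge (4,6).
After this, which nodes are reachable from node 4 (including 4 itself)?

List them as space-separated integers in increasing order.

Answer: 0 1 2 3 4 5 6 7 8

Derivation:
Before: nodes reachable from 4: {0,1,2,3,4,5,7,8}
Adding (4,6): merges 4's component with another. Reachability grows.
After: nodes reachable from 4: {0,1,2,3,4,5,6,7,8}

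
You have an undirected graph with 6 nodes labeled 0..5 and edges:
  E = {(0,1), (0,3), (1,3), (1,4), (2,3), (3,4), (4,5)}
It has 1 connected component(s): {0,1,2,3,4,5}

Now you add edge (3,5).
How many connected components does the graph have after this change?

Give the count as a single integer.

Initial component count: 1
Add (3,5): endpoints already in same component. Count unchanged: 1.
New component count: 1

Answer: 1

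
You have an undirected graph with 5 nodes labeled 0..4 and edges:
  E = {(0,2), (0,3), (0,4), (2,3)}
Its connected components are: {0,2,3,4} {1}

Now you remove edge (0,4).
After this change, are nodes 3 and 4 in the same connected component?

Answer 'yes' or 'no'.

Answer: no

Derivation:
Initial components: {0,2,3,4} {1}
Removing edge (0,4): it was a bridge — component count 2 -> 3.
New components: {0,2,3} {1} {4}
Are 3 and 4 in the same component? no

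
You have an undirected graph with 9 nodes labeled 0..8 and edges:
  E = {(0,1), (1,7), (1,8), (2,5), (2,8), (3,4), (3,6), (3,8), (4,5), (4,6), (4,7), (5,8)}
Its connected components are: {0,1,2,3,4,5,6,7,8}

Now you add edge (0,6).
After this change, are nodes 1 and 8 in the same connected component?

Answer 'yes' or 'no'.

Answer: yes

Derivation:
Initial components: {0,1,2,3,4,5,6,7,8}
Adding edge (0,6): both already in same component {0,1,2,3,4,5,6,7,8}. No change.
New components: {0,1,2,3,4,5,6,7,8}
Are 1 and 8 in the same component? yes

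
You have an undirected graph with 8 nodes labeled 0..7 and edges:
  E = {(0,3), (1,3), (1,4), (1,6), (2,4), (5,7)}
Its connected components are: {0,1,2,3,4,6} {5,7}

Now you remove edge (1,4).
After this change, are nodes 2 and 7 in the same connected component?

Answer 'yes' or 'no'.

Answer: no

Derivation:
Initial components: {0,1,2,3,4,6} {5,7}
Removing edge (1,4): it was a bridge — component count 2 -> 3.
New components: {0,1,3,6} {2,4} {5,7}
Are 2 and 7 in the same component? no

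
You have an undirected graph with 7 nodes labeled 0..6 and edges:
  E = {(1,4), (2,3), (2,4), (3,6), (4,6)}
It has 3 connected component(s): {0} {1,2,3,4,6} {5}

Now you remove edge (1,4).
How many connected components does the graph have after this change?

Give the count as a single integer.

Initial component count: 3
Remove (1,4): it was a bridge. Count increases: 3 -> 4.
  After removal, components: {0} {1} {2,3,4,6} {5}
New component count: 4

Answer: 4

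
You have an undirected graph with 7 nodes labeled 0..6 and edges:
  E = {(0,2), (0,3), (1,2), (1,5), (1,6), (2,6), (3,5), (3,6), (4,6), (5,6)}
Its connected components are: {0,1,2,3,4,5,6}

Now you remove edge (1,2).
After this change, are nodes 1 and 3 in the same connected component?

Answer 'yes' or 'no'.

Initial components: {0,1,2,3,4,5,6}
Removing edge (1,2): not a bridge — component count unchanged at 1.
New components: {0,1,2,3,4,5,6}
Are 1 and 3 in the same component? yes

Answer: yes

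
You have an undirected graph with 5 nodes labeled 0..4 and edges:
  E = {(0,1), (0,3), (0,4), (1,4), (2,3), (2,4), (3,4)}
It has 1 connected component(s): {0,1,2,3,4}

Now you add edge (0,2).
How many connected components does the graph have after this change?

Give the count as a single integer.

Answer: 1

Derivation:
Initial component count: 1
Add (0,2): endpoints already in same component. Count unchanged: 1.
New component count: 1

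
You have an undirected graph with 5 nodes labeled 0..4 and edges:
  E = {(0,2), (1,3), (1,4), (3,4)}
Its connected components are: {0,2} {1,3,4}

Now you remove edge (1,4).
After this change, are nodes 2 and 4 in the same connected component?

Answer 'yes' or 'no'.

Initial components: {0,2} {1,3,4}
Removing edge (1,4): not a bridge — component count unchanged at 2.
New components: {0,2} {1,3,4}
Are 2 and 4 in the same component? no

Answer: no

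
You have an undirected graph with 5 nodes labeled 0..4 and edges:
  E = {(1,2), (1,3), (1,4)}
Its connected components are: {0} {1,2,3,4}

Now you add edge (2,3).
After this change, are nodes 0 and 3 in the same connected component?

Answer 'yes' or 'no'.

Initial components: {0} {1,2,3,4}
Adding edge (2,3): both already in same component {1,2,3,4}. No change.
New components: {0} {1,2,3,4}
Are 0 and 3 in the same component? no

Answer: no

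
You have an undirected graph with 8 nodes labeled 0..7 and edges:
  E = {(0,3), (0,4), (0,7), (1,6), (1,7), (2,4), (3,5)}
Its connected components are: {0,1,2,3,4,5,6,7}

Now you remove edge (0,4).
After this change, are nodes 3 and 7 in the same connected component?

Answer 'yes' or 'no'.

Answer: yes

Derivation:
Initial components: {0,1,2,3,4,5,6,7}
Removing edge (0,4): it was a bridge — component count 1 -> 2.
New components: {0,1,3,5,6,7} {2,4}
Are 3 and 7 in the same component? yes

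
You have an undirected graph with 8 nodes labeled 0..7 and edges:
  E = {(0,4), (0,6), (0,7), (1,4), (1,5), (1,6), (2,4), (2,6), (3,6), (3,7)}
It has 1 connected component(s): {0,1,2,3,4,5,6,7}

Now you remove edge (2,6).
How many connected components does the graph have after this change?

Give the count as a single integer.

Initial component count: 1
Remove (2,6): not a bridge. Count unchanged: 1.
  After removal, components: {0,1,2,3,4,5,6,7}
New component count: 1

Answer: 1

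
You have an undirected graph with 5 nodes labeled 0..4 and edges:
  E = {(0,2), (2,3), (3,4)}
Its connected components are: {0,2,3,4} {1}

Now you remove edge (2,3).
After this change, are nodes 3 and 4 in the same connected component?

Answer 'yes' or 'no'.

Initial components: {0,2,3,4} {1}
Removing edge (2,3): it was a bridge — component count 2 -> 3.
New components: {0,2} {1} {3,4}
Are 3 and 4 in the same component? yes

Answer: yes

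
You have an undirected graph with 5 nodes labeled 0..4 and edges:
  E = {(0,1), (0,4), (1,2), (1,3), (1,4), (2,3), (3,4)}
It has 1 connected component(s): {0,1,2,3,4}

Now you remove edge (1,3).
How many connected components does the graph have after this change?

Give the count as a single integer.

Answer: 1

Derivation:
Initial component count: 1
Remove (1,3): not a bridge. Count unchanged: 1.
  After removal, components: {0,1,2,3,4}
New component count: 1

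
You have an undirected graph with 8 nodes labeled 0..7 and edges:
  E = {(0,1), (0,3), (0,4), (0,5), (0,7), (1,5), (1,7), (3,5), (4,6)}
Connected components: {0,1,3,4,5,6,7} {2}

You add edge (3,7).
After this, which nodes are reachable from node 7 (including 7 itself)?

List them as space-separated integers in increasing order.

Before: nodes reachable from 7: {0,1,3,4,5,6,7}
Adding (3,7): both endpoints already in same component. Reachability from 7 unchanged.
After: nodes reachable from 7: {0,1,3,4,5,6,7}

Answer: 0 1 3 4 5 6 7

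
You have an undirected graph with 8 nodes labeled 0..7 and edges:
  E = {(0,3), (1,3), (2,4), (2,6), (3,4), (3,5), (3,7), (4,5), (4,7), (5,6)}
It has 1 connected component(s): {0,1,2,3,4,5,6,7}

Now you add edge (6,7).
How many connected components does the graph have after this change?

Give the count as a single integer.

Initial component count: 1
Add (6,7): endpoints already in same component. Count unchanged: 1.
New component count: 1

Answer: 1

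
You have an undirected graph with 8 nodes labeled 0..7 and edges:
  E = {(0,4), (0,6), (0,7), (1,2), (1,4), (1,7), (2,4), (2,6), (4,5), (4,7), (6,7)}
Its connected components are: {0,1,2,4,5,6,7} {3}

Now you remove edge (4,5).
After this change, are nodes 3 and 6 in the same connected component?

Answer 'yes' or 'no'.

Answer: no

Derivation:
Initial components: {0,1,2,4,5,6,7} {3}
Removing edge (4,5): it was a bridge — component count 2 -> 3.
New components: {0,1,2,4,6,7} {3} {5}
Are 3 and 6 in the same component? no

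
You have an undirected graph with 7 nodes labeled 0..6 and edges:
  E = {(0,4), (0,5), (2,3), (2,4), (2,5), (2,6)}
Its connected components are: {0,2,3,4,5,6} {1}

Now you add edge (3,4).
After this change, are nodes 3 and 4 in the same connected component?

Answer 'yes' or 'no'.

Answer: yes

Derivation:
Initial components: {0,2,3,4,5,6} {1}
Adding edge (3,4): both already in same component {0,2,3,4,5,6}. No change.
New components: {0,2,3,4,5,6} {1}
Are 3 and 4 in the same component? yes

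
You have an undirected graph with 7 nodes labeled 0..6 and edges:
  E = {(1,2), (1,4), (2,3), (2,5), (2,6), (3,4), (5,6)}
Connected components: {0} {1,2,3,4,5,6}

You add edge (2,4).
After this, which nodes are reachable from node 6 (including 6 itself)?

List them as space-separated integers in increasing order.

Answer: 1 2 3 4 5 6

Derivation:
Before: nodes reachable from 6: {1,2,3,4,5,6}
Adding (2,4): both endpoints already in same component. Reachability from 6 unchanged.
After: nodes reachable from 6: {1,2,3,4,5,6}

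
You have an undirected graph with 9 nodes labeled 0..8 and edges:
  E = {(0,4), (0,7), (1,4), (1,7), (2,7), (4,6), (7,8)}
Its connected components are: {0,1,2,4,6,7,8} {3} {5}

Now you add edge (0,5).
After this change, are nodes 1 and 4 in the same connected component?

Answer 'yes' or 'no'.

Answer: yes

Derivation:
Initial components: {0,1,2,4,6,7,8} {3} {5}
Adding edge (0,5): merges {0,1,2,4,6,7,8} and {5}.
New components: {0,1,2,4,5,6,7,8} {3}
Are 1 and 4 in the same component? yes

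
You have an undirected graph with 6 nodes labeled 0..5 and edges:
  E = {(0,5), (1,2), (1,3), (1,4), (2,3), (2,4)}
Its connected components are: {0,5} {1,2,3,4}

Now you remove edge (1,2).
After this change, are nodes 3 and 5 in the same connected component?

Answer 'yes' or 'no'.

Answer: no

Derivation:
Initial components: {0,5} {1,2,3,4}
Removing edge (1,2): not a bridge — component count unchanged at 2.
New components: {0,5} {1,2,3,4}
Are 3 and 5 in the same component? no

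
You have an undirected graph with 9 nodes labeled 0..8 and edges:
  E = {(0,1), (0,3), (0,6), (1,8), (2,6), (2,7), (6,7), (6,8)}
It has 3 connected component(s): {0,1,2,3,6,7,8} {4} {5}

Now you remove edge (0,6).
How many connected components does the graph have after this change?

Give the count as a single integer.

Initial component count: 3
Remove (0,6): not a bridge. Count unchanged: 3.
  After removal, components: {0,1,2,3,6,7,8} {4} {5}
New component count: 3

Answer: 3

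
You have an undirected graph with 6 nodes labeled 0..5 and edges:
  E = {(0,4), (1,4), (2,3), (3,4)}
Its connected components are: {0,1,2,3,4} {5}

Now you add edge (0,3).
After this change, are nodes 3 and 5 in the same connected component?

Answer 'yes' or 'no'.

Initial components: {0,1,2,3,4} {5}
Adding edge (0,3): both already in same component {0,1,2,3,4}. No change.
New components: {0,1,2,3,4} {5}
Are 3 and 5 in the same component? no

Answer: no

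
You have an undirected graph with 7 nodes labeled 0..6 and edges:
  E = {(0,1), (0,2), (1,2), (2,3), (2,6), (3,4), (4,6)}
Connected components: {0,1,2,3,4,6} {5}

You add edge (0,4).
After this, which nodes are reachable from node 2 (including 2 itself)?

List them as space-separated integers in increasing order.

Answer: 0 1 2 3 4 6

Derivation:
Before: nodes reachable from 2: {0,1,2,3,4,6}
Adding (0,4): both endpoints already in same component. Reachability from 2 unchanged.
After: nodes reachable from 2: {0,1,2,3,4,6}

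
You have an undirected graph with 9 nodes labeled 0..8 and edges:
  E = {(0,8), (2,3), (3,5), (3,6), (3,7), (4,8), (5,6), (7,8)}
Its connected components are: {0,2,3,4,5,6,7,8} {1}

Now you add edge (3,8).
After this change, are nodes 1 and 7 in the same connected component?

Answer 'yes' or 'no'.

Initial components: {0,2,3,4,5,6,7,8} {1}
Adding edge (3,8): both already in same component {0,2,3,4,5,6,7,8}. No change.
New components: {0,2,3,4,5,6,7,8} {1}
Are 1 and 7 in the same component? no

Answer: no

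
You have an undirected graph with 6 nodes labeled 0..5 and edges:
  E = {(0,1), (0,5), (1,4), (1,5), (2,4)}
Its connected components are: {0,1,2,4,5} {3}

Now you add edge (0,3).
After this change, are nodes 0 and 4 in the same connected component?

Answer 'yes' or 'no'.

Initial components: {0,1,2,4,5} {3}
Adding edge (0,3): merges {0,1,2,4,5} and {3}.
New components: {0,1,2,3,4,5}
Are 0 and 4 in the same component? yes

Answer: yes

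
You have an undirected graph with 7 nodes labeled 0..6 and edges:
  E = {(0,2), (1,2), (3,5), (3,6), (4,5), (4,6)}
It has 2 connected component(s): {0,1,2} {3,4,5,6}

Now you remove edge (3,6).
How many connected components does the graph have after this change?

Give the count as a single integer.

Answer: 2

Derivation:
Initial component count: 2
Remove (3,6): not a bridge. Count unchanged: 2.
  After removal, components: {0,1,2} {3,4,5,6}
New component count: 2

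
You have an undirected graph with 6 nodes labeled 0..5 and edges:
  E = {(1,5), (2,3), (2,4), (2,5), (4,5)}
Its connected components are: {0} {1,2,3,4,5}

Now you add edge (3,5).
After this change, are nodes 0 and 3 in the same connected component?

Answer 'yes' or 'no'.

Answer: no

Derivation:
Initial components: {0} {1,2,3,4,5}
Adding edge (3,5): both already in same component {1,2,3,4,5}. No change.
New components: {0} {1,2,3,4,5}
Are 0 and 3 in the same component? no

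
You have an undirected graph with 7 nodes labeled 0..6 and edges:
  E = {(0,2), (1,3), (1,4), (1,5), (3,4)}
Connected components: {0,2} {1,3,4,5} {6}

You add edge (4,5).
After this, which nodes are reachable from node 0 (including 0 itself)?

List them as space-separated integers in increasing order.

Before: nodes reachable from 0: {0,2}
Adding (4,5): both endpoints already in same component. Reachability from 0 unchanged.
After: nodes reachable from 0: {0,2}

Answer: 0 2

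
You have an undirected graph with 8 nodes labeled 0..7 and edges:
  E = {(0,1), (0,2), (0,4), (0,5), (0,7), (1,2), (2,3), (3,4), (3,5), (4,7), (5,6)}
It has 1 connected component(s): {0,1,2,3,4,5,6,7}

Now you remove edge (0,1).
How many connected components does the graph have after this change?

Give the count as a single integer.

Initial component count: 1
Remove (0,1): not a bridge. Count unchanged: 1.
  After removal, components: {0,1,2,3,4,5,6,7}
New component count: 1

Answer: 1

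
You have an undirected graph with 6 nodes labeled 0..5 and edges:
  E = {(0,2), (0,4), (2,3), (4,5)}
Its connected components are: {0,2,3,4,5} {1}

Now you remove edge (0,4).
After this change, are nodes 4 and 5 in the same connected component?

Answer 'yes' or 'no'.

Answer: yes

Derivation:
Initial components: {0,2,3,4,5} {1}
Removing edge (0,4): it was a bridge — component count 2 -> 3.
New components: {0,2,3} {1} {4,5}
Are 4 and 5 in the same component? yes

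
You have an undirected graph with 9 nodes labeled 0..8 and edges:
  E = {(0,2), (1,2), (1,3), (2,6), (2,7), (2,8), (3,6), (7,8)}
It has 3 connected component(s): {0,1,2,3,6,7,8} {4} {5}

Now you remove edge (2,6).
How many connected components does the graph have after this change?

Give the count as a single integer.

Answer: 3

Derivation:
Initial component count: 3
Remove (2,6): not a bridge. Count unchanged: 3.
  After removal, components: {0,1,2,3,6,7,8} {4} {5}
New component count: 3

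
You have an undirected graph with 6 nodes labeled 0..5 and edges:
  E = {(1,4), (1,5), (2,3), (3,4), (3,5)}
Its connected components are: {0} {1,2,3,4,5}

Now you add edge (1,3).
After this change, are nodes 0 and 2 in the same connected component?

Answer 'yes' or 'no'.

Answer: no

Derivation:
Initial components: {0} {1,2,3,4,5}
Adding edge (1,3): both already in same component {1,2,3,4,5}. No change.
New components: {0} {1,2,3,4,5}
Are 0 and 2 in the same component? no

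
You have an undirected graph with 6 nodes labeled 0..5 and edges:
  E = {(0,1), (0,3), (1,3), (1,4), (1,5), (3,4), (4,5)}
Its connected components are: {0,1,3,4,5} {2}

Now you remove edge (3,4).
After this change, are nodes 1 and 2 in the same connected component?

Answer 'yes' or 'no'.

Answer: no

Derivation:
Initial components: {0,1,3,4,5} {2}
Removing edge (3,4): not a bridge — component count unchanged at 2.
New components: {0,1,3,4,5} {2}
Are 1 and 2 in the same component? no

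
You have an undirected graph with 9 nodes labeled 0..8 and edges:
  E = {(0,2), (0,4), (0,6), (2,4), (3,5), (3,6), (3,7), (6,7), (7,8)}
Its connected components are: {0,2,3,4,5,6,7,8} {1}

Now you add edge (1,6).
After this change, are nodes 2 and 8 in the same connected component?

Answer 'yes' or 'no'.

Initial components: {0,2,3,4,5,6,7,8} {1}
Adding edge (1,6): merges {1} and {0,2,3,4,5,6,7,8}.
New components: {0,1,2,3,4,5,6,7,8}
Are 2 and 8 in the same component? yes

Answer: yes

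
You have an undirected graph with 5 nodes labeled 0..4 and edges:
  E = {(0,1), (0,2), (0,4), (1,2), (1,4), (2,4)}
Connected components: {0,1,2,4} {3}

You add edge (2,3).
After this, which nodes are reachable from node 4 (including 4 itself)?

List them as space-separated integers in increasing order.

Before: nodes reachable from 4: {0,1,2,4}
Adding (2,3): merges 4's component with another. Reachability grows.
After: nodes reachable from 4: {0,1,2,3,4}

Answer: 0 1 2 3 4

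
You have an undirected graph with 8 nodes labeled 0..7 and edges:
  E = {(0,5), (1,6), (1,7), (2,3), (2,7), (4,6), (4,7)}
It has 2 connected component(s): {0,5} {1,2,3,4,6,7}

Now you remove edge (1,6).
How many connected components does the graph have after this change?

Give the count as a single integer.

Answer: 2

Derivation:
Initial component count: 2
Remove (1,6): not a bridge. Count unchanged: 2.
  After removal, components: {0,5} {1,2,3,4,6,7}
New component count: 2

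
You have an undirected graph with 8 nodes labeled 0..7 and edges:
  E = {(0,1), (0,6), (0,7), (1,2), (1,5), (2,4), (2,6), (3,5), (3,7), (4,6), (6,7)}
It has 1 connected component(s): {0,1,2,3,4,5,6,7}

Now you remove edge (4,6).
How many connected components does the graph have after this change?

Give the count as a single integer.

Answer: 1

Derivation:
Initial component count: 1
Remove (4,6): not a bridge. Count unchanged: 1.
  After removal, components: {0,1,2,3,4,5,6,7}
New component count: 1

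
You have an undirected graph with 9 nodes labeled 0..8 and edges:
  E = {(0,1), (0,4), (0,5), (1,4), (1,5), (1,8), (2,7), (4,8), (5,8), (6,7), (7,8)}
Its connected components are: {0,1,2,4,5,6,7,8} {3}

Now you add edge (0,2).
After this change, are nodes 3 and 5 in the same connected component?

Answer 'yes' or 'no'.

Initial components: {0,1,2,4,5,6,7,8} {3}
Adding edge (0,2): both already in same component {0,1,2,4,5,6,7,8}. No change.
New components: {0,1,2,4,5,6,7,8} {3}
Are 3 and 5 in the same component? no

Answer: no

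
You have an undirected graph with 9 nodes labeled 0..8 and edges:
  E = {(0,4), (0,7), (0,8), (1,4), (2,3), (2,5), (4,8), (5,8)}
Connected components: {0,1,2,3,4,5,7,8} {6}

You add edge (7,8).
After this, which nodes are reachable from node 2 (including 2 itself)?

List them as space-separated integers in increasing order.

Before: nodes reachable from 2: {0,1,2,3,4,5,7,8}
Adding (7,8): both endpoints already in same component. Reachability from 2 unchanged.
After: nodes reachable from 2: {0,1,2,3,4,5,7,8}

Answer: 0 1 2 3 4 5 7 8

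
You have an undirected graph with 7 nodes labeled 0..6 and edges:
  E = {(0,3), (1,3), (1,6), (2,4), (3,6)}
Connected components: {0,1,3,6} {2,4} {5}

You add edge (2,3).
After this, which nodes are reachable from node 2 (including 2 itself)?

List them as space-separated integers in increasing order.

Before: nodes reachable from 2: {2,4}
Adding (2,3): merges 2's component with another. Reachability grows.
After: nodes reachable from 2: {0,1,2,3,4,6}

Answer: 0 1 2 3 4 6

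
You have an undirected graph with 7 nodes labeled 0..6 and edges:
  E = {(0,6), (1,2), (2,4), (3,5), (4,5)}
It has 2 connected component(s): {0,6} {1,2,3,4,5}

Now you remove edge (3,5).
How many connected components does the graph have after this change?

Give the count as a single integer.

Answer: 3

Derivation:
Initial component count: 2
Remove (3,5): it was a bridge. Count increases: 2 -> 3.
  After removal, components: {0,6} {1,2,4,5} {3}
New component count: 3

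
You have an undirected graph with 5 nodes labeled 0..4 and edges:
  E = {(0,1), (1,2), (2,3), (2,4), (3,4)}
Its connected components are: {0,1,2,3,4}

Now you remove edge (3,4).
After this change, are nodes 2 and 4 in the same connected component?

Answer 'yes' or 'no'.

Initial components: {0,1,2,3,4}
Removing edge (3,4): not a bridge — component count unchanged at 1.
New components: {0,1,2,3,4}
Are 2 and 4 in the same component? yes

Answer: yes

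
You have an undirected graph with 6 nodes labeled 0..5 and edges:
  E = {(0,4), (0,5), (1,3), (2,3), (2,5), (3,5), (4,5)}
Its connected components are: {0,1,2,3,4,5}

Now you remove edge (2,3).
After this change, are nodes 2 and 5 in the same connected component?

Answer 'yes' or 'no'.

Initial components: {0,1,2,3,4,5}
Removing edge (2,3): not a bridge — component count unchanged at 1.
New components: {0,1,2,3,4,5}
Are 2 and 5 in the same component? yes

Answer: yes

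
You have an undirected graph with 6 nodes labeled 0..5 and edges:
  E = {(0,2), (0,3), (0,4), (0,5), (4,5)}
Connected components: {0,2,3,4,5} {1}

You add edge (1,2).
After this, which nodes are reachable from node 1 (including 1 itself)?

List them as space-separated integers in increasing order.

Answer: 0 1 2 3 4 5

Derivation:
Before: nodes reachable from 1: {1}
Adding (1,2): merges 1's component with another. Reachability grows.
After: nodes reachable from 1: {0,1,2,3,4,5}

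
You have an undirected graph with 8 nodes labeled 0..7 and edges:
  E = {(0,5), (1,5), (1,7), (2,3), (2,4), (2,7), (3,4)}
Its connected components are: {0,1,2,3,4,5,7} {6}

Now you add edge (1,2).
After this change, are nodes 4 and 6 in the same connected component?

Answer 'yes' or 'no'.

Answer: no

Derivation:
Initial components: {0,1,2,3,4,5,7} {6}
Adding edge (1,2): both already in same component {0,1,2,3,4,5,7}. No change.
New components: {0,1,2,3,4,5,7} {6}
Are 4 and 6 in the same component? no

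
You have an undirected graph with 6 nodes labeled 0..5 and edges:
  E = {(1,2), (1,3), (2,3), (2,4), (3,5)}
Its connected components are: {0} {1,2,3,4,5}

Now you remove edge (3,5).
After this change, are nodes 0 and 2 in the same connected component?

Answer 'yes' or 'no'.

Initial components: {0} {1,2,3,4,5}
Removing edge (3,5): it was a bridge — component count 2 -> 3.
New components: {0} {1,2,3,4} {5}
Are 0 and 2 in the same component? no

Answer: no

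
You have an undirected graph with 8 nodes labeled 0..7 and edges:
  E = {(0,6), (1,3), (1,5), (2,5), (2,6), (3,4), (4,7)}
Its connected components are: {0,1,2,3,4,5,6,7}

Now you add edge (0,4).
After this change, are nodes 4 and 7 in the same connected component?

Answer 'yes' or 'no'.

Answer: yes

Derivation:
Initial components: {0,1,2,3,4,5,6,7}
Adding edge (0,4): both already in same component {0,1,2,3,4,5,6,7}. No change.
New components: {0,1,2,3,4,5,6,7}
Are 4 and 7 in the same component? yes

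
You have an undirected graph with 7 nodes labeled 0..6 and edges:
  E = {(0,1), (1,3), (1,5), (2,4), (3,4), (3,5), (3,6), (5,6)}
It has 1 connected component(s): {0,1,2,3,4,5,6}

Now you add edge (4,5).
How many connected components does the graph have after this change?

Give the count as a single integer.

Answer: 1

Derivation:
Initial component count: 1
Add (4,5): endpoints already in same component. Count unchanged: 1.
New component count: 1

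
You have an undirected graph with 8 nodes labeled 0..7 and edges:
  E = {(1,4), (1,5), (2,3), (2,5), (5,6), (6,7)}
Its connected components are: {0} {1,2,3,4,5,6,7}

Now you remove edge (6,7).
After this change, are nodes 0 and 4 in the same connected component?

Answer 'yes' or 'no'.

Answer: no

Derivation:
Initial components: {0} {1,2,3,4,5,6,7}
Removing edge (6,7): it was a bridge — component count 2 -> 3.
New components: {0} {1,2,3,4,5,6} {7}
Are 0 and 4 in the same component? no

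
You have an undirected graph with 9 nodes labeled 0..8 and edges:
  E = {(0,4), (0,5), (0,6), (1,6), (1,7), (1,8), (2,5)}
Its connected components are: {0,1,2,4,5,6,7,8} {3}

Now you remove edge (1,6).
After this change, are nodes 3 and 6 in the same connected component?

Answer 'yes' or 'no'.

Answer: no

Derivation:
Initial components: {0,1,2,4,5,6,7,8} {3}
Removing edge (1,6): it was a bridge — component count 2 -> 3.
New components: {0,2,4,5,6} {1,7,8} {3}
Are 3 and 6 in the same component? no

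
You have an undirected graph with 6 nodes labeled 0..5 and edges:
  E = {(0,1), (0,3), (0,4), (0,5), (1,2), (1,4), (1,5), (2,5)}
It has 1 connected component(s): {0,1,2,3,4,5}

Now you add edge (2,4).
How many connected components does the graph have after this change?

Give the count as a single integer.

Answer: 1

Derivation:
Initial component count: 1
Add (2,4): endpoints already in same component. Count unchanged: 1.
New component count: 1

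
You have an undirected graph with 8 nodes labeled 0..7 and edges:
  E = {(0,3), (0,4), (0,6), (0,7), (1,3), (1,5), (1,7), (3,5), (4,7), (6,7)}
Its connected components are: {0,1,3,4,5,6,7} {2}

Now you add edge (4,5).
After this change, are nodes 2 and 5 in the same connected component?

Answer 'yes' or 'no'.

Initial components: {0,1,3,4,5,6,7} {2}
Adding edge (4,5): both already in same component {0,1,3,4,5,6,7}. No change.
New components: {0,1,3,4,5,6,7} {2}
Are 2 and 5 in the same component? no

Answer: no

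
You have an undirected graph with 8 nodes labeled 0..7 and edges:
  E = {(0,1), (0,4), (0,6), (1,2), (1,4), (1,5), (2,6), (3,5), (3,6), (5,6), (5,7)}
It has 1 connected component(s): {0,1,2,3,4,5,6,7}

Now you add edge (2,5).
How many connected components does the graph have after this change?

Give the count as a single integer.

Answer: 1

Derivation:
Initial component count: 1
Add (2,5): endpoints already in same component. Count unchanged: 1.
New component count: 1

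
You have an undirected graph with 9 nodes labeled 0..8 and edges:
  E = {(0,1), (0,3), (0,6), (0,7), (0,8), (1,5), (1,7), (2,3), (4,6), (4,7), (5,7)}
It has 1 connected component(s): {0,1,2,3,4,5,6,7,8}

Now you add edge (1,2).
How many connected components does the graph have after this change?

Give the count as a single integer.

Initial component count: 1
Add (1,2): endpoints already in same component. Count unchanged: 1.
New component count: 1

Answer: 1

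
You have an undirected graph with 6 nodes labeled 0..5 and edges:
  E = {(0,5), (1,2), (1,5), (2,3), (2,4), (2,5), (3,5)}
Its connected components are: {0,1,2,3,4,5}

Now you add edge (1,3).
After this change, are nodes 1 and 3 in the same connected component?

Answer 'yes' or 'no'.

Answer: yes

Derivation:
Initial components: {0,1,2,3,4,5}
Adding edge (1,3): both already in same component {0,1,2,3,4,5}. No change.
New components: {0,1,2,3,4,5}
Are 1 and 3 in the same component? yes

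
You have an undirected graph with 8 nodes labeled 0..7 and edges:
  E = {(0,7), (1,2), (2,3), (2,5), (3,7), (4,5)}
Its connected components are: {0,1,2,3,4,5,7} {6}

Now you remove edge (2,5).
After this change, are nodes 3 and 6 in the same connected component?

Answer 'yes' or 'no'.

Initial components: {0,1,2,3,4,5,7} {6}
Removing edge (2,5): it was a bridge — component count 2 -> 3.
New components: {0,1,2,3,7} {4,5} {6}
Are 3 and 6 in the same component? no

Answer: no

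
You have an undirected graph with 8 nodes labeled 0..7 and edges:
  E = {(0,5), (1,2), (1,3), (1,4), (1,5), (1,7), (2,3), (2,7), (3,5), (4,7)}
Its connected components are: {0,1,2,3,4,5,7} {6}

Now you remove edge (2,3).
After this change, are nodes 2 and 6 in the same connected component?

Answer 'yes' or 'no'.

Answer: no

Derivation:
Initial components: {0,1,2,3,4,5,7} {6}
Removing edge (2,3): not a bridge — component count unchanged at 2.
New components: {0,1,2,3,4,5,7} {6}
Are 2 and 6 in the same component? no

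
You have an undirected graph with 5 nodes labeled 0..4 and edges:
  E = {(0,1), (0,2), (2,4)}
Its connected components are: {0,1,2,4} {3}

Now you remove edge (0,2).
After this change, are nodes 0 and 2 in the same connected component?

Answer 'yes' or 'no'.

Initial components: {0,1,2,4} {3}
Removing edge (0,2): it was a bridge — component count 2 -> 3.
New components: {0,1} {2,4} {3}
Are 0 and 2 in the same component? no

Answer: no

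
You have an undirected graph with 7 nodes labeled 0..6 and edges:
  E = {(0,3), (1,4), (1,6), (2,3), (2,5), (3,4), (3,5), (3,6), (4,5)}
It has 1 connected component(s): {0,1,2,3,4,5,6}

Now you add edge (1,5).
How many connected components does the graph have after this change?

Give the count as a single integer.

Answer: 1

Derivation:
Initial component count: 1
Add (1,5): endpoints already in same component. Count unchanged: 1.
New component count: 1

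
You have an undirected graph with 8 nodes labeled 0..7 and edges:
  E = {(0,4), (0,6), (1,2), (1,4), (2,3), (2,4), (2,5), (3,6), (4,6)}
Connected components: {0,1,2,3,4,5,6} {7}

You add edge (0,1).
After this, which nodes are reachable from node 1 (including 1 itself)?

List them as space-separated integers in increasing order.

Before: nodes reachable from 1: {0,1,2,3,4,5,6}
Adding (0,1): both endpoints already in same component. Reachability from 1 unchanged.
After: nodes reachable from 1: {0,1,2,3,4,5,6}

Answer: 0 1 2 3 4 5 6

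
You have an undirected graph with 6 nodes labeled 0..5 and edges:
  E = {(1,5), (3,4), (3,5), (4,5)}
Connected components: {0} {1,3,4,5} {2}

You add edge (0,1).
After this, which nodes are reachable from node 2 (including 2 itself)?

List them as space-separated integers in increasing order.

Before: nodes reachable from 2: {2}
Adding (0,1): merges two components, but neither contains 2. Reachability from 2 unchanged.
After: nodes reachable from 2: {2}

Answer: 2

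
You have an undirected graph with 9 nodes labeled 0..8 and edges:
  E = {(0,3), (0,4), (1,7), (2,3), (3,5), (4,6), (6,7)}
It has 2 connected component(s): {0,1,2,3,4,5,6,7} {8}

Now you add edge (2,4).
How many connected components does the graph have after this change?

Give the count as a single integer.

Answer: 2

Derivation:
Initial component count: 2
Add (2,4): endpoints already in same component. Count unchanged: 2.
New component count: 2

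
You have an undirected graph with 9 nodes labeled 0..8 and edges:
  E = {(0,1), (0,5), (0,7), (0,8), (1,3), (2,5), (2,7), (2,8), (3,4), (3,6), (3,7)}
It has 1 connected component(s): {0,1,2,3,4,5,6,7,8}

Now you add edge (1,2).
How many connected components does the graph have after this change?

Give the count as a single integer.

Initial component count: 1
Add (1,2): endpoints already in same component. Count unchanged: 1.
New component count: 1

Answer: 1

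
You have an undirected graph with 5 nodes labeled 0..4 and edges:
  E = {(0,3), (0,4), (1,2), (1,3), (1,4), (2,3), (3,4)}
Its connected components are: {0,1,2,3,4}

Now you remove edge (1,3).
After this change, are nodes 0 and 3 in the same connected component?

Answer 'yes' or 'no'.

Initial components: {0,1,2,3,4}
Removing edge (1,3): not a bridge — component count unchanged at 1.
New components: {0,1,2,3,4}
Are 0 and 3 in the same component? yes

Answer: yes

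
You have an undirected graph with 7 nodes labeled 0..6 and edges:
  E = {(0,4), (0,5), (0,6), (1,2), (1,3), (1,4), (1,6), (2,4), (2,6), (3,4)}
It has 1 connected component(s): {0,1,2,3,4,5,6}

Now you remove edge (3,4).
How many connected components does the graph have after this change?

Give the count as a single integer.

Initial component count: 1
Remove (3,4): not a bridge. Count unchanged: 1.
  After removal, components: {0,1,2,3,4,5,6}
New component count: 1

Answer: 1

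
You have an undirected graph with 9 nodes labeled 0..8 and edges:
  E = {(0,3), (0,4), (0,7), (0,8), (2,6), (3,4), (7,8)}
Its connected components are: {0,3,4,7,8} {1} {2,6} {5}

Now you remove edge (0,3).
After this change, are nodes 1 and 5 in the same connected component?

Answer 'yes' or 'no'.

Answer: no

Derivation:
Initial components: {0,3,4,7,8} {1} {2,6} {5}
Removing edge (0,3): not a bridge — component count unchanged at 4.
New components: {0,3,4,7,8} {1} {2,6} {5}
Are 1 and 5 in the same component? no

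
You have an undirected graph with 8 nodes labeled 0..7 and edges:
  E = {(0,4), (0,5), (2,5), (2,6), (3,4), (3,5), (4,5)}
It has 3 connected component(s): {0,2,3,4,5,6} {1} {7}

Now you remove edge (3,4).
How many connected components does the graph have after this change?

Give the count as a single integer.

Answer: 3

Derivation:
Initial component count: 3
Remove (3,4): not a bridge. Count unchanged: 3.
  After removal, components: {0,2,3,4,5,6} {1} {7}
New component count: 3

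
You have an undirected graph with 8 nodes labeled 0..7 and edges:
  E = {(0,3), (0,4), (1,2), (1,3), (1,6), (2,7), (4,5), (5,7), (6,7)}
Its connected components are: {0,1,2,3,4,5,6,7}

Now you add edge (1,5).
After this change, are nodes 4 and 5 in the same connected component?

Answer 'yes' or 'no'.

Answer: yes

Derivation:
Initial components: {0,1,2,3,4,5,6,7}
Adding edge (1,5): both already in same component {0,1,2,3,4,5,6,7}. No change.
New components: {0,1,2,3,4,5,6,7}
Are 4 and 5 in the same component? yes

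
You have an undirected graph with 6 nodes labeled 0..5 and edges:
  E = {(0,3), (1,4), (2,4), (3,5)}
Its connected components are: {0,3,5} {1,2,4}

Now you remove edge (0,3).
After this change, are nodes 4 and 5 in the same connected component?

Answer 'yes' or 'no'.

Answer: no

Derivation:
Initial components: {0,3,5} {1,2,4}
Removing edge (0,3): it was a bridge — component count 2 -> 3.
New components: {0} {1,2,4} {3,5}
Are 4 and 5 in the same component? no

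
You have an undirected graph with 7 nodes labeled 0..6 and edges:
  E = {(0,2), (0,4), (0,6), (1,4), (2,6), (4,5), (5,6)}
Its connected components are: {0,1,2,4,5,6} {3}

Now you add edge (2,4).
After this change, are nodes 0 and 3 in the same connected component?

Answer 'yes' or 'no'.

Answer: no

Derivation:
Initial components: {0,1,2,4,5,6} {3}
Adding edge (2,4): both already in same component {0,1,2,4,5,6}. No change.
New components: {0,1,2,4,5,6} {3}
Are 0 and 3 in the same component? no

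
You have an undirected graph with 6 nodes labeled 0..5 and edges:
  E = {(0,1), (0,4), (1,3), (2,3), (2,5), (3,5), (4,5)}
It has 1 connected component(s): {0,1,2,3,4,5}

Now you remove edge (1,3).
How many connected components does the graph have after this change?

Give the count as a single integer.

Initial component count: 1
Remove (1,3): not a bridge. Count unchanged: 1.
  After removal, components: {0,1,2,3,4,5}
New component count: 1

Answer: 1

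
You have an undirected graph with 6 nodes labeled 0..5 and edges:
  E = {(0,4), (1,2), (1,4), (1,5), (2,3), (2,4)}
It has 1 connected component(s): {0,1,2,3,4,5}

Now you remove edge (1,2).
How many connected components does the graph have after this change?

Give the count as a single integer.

Initial component count: 1
Remove (1,2): not a bridge. Count unchanged: 1.
  After removal, components: {0,1,2,3,4,5}
New component count: 1

Answer: 1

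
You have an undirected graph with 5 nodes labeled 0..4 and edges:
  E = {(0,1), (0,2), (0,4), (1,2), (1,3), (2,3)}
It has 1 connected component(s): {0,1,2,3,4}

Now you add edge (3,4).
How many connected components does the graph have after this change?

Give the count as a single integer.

Answer: 1

Derivation:
Initial component count: 1
Add (3,4): endpoints already in same component. Count unchanged: 1.
New component count: 1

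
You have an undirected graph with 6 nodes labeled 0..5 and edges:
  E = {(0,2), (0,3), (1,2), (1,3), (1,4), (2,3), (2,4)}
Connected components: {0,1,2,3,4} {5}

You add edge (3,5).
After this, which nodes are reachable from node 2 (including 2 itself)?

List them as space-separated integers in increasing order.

Before: nodes reachable from 2: {0,1,2,3,4}
Adding (3,5): merges 2's component with another. Reachability grows.
After: nodes reachable from 2: {0,1,2,3,4,5}

Answer: 0 1 2 3 4 5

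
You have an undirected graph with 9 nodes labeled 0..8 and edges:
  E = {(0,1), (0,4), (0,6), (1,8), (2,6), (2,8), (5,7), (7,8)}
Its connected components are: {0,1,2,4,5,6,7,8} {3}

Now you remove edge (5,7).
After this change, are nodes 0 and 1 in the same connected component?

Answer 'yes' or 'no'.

Initial components: {0,1,2,4,5,6,7,8} {3}
Removing edge (5,7): it was a bridge — component count 2 -> 3.
New components: {0,1,2,4,6,7,8} {3} {5}
Are 0 and 1 in the same component? yes

Answer: yes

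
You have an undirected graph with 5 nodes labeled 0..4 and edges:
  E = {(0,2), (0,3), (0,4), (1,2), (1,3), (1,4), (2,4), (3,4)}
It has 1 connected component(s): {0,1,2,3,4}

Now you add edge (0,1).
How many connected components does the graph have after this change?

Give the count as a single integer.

Initial component count: 1
Add (0,1): endpoints already in same component. Count unchanged: 1.
New component count: 1

Answer: 1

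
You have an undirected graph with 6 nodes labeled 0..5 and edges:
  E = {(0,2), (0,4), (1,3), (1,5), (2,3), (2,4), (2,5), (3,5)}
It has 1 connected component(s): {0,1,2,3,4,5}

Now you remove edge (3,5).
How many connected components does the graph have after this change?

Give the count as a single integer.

Initial component count: 1
Remove (3,5): not a bridge. Count unchanged: 1.
  After removal, components: {0,1,2,3,4,5}
New component count: 1

Answer: 1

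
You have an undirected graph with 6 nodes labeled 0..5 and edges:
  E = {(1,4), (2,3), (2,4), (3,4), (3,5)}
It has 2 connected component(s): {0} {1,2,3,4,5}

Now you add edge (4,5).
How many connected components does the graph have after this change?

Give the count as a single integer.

Initial component count: 2
Add (4,5): endpoints already in same component. Count unchanged: 2.
New component count: 2

Answer: 2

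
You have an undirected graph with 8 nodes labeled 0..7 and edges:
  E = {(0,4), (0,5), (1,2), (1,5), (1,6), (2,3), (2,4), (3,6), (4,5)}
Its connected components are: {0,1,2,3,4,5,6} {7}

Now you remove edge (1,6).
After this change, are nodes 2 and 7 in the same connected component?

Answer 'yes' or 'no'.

Initial components: {0,1,2,3,4,5,6} {7}
Removing edge (1,6): not a bridge — component count unchanged at 2.
New components: {0,1,2,3,4,5,6} {7}
Are 2 and 7 in the same component? no

Answer: no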